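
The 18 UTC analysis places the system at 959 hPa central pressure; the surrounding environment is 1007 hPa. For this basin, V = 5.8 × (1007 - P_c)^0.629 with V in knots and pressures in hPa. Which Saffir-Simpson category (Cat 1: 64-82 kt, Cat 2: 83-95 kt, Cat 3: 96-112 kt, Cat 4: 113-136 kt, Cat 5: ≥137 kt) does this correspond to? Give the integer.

ΔP = 1007 − 959 = 48 hPa.
V ≈ 5.8 × 48^0.629 = 5.8 × 11.42 ≈ 66 kt.
66 kt falls in the Category 1 band.

1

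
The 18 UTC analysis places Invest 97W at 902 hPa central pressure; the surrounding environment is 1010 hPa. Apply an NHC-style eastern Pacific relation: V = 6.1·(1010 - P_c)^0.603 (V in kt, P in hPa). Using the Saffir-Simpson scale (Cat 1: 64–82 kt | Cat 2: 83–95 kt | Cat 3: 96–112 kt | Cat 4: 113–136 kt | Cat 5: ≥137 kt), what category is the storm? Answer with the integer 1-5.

ΔP = 1010 − 902 = 108 hPa.
V ≈ 6.1 × 108^0.603 = 6.1 × 16.83 ≈ 103 kt.
103 kt falls in the Category 3 band.

3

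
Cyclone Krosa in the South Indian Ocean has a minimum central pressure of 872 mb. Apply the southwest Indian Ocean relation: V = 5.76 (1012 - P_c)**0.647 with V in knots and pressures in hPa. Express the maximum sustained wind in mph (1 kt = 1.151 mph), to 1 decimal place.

ΔP = 1012 − 872 = 140 mb.
V ≈ 5.76 × 140^0.647 = 5.76 × 24.465 ≈ 140.918 kt.
140.918 × 1.151 ≈ 162.20 mph → 162.2 mph.

162.2 mph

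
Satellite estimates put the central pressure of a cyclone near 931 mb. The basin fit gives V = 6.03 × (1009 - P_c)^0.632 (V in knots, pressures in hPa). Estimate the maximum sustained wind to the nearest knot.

ΔP = 1009 − 931 = 78 mb.
78^0.632 ≈ 15.697.
V ≈ 6.03 × 15.697 ≈ 94.7 kt.

95 kt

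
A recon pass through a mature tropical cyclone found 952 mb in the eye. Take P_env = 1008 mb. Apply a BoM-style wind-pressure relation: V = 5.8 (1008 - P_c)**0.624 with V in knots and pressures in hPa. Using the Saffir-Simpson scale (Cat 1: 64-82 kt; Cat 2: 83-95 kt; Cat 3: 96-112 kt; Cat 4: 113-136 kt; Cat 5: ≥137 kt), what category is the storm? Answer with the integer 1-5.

1

ΔP = 1008 − 952 = 56 mb.
V ≈ 5.8 × 56^0.624 = 5.8 × 12.33 ≈ 71 kt.
71 kt falls in the Category 1 band.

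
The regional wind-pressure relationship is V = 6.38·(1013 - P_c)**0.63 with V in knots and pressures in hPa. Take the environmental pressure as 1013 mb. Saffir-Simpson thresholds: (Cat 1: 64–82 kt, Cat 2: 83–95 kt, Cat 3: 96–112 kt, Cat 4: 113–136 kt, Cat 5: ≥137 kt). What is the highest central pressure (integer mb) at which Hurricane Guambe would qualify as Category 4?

Category 4 begins at V = 113 kt.
Required ΔP = (113/6.38)^(1/0.63) = 17.712^1.587 ≈ 95.80 mb.
P_c ≤ 1013 − 95.80 = 917.20, so the highest integer P_c is 917 mb.

917 mb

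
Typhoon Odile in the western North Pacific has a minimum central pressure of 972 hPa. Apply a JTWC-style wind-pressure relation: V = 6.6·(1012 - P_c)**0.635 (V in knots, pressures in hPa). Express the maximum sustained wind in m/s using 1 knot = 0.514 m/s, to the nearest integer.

35 m/s

ΔP = 1012 − 972 = 40 hPa.
V ≈ 6.6 × 40^0.635 = 6.6 × 10.407 ≈ 68.683 kt.
68.683 × 0.514 ≈ 35.30 m/s → 35 m/s.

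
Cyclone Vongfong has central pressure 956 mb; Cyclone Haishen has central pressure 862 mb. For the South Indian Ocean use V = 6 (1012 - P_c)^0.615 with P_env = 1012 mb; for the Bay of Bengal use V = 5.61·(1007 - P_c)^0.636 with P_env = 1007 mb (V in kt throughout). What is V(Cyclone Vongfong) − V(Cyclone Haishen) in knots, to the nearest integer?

Cyclone Vongfong: ΔP = 56; V ≈ 6 × 56^0.615 ≈ 71.33 kt.
Cyclone Haishen: ΔP = 145; V ≈ 5.61 × 145^0.636 ≈ 132.92 kt.
Difference ≈ 71.33 − 132.92 = -61.59 → -62 kt.

-62 kt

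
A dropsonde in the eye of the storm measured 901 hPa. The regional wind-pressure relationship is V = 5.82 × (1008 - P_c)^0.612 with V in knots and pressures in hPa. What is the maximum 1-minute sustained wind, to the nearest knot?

102 kt

ΔP = 1008 − 901 = 107 hPa.
107^0.612 ≈ 17.458.
V ≈ 5.82 × 17.458 ≈ 101.6 kt.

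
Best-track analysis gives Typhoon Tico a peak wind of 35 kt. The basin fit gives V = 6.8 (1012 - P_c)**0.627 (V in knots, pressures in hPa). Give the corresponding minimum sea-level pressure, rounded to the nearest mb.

998 mb

ΔP = (V / 6.8)^(1/0.627) = (35/6.8)^1.595.
35/6.8 = 5.147; 5.147^1.595 ≈ 13.64 mb.
P_c = 1012 − 13.64 = 998.36 ≈ 998 mb.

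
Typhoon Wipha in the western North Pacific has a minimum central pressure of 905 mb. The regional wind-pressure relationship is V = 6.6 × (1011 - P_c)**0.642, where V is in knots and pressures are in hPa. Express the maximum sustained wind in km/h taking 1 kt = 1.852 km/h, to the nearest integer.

ΔP = 1011 − 905 = 106 mb.
V ≈ 6.6 × 106^0.642 = 6.6 × 19.964 ≈ 131.762 kt.
131.762 × 1.852 ≈ 244.02 km/h → 244 km/h.

244 km/h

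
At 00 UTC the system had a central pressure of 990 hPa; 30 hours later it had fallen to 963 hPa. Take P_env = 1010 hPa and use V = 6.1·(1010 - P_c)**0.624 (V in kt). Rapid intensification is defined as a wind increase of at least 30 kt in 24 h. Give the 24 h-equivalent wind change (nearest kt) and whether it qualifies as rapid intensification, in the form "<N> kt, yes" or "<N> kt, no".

22 kt, no

V₁: ΔP = 20, V ≈ 6.1 × 20^0.624 ≈ 39.55 kt.
V₂: ΔP = 47, V ≈ 6.1 × 47^0.624 ≈ 67.41 kt.
ΔV over 30 h = 27.86 kt → 24 h equivalent = 27.86 × 24/30 ≈ 22.29 kt.
22 kt < 30 kt ⇒ not rapid intensification.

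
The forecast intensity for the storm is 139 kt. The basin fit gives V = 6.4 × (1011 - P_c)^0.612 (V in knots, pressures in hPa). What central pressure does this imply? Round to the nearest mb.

ΔP = (V / 6.4)^(1/0.612) = (139/6.4)^1.634.
139/6.4 = 21.719; 21.719^1.634 ≈ 152.89 mb.
P_c = 1011 − 152.89 = 858.11 ≈ 858 mb.

858 mb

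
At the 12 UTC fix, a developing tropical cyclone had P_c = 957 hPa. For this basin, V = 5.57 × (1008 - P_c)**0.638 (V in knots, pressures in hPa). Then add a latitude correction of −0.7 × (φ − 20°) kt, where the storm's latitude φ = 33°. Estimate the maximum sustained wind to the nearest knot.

59 kt

ΔP = 1008 − 957 = 51 hPa.
51^0.638 ≈ 12.287.
V ≈ 5.57 × 12.287 ≈ 68.4 kt.
Latitude correction: −0.7 × (33 − 20) = -9.1 kt.
Corrected V ≈ 59.3 kt → 59 kt.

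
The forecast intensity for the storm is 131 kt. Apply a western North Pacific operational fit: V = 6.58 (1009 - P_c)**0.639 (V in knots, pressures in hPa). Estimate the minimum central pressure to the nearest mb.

901 mb

ΔP = (V / 6.58)^(1/0.639) = (131/6.58)^1.565.
131/6.58 = 19.909; 19.909^1.565 ≈ 107.88 mb.
P_c = 1009 − 107.88 = 901.12 ≈ 901 mb.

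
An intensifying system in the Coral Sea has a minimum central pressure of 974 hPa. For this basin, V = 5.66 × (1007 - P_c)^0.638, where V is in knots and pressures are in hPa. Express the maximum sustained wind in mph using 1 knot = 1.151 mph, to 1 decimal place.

60.6 mph

ΔP = 1007 − 974 = 33 hPa.
V ≈ 5.66 × 33^0.638 = 5.66 × 9.307 ≈ 52.678 kt.
52.678 × 1.151 ≈ 60.63 mph → 60.6 mph.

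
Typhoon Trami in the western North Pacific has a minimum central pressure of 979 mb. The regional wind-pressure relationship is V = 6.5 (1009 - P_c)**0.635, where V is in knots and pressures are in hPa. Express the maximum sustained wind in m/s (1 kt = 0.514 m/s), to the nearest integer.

ΔP = 1009 − 979 = 30 mb.
V ≈ 6.5 × 30^0.635 = 6.5 × 8.669 ≈ 56.349 kt.
56.349 × 0.514 ≈ 28.96 m/s → 29 m/s.

29 m/s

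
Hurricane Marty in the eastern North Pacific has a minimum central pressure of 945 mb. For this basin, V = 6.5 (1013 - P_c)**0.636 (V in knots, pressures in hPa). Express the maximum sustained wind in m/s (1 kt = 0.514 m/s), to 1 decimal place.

48.9 m/s

ΔP = 1013 − 945 = 68 mb.
V ≈ 6.5 × 68^0.636 = 6.5 × 14.638 ≈ 95.146 kt.
95.146 × 0.514 ≈ 48.90 m/s → 48.9 m/s.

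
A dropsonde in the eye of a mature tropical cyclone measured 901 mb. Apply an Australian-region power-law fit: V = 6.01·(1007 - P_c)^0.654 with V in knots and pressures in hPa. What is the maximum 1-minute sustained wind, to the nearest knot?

127 kt

ΔP = 1007 − 901 = 106 mb.
106^0.654 ≈ 21.113.
V ≈ 6.01 × 21.113 ≈ 126.9 kt.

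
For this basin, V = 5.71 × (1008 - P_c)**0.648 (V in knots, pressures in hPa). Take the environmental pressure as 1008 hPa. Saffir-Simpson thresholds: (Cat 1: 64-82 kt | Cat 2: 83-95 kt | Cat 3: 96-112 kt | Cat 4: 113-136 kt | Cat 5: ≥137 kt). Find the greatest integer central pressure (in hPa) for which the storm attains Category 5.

Category 5 begins at V = 137 kt.
Required ΔP = (137/5.71)^(1/0.648) = 23.993^1.543 ≈ 134.82 hPa.
P_c ≤ 1008 − 134.82 = 873.18, so the highest integer P_c is 873 hPa.

873 hPa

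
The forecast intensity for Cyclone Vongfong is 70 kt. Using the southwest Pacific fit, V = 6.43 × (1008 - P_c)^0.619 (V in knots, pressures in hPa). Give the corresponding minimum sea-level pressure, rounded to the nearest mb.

ΔP = (V / 6.43)^(1/0.619) = (70/6.43)^1.616.
70/6.43 = 10.886; 10.886^1.616 ≈ 47.33 mb.
P_c = 1008 − 47.33 = 960.67 ≈ 961 mb.

961 mb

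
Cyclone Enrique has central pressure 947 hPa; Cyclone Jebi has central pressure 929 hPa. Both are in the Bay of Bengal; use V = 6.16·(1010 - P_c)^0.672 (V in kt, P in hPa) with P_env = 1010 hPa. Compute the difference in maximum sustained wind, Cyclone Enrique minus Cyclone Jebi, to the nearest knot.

Cyclone Enrique: ΔP = 63; V ≈ 6.16 × 63^0.672 ≈ 99.71 kt.
Cyclone Jebi: ΔP = 81; V ≈ 6.16 × 81^0.672 ≈ 118.05 kt.
Difference ≈ 99.71 − 118.05 = -18.34 → -18 kt.

-18 kt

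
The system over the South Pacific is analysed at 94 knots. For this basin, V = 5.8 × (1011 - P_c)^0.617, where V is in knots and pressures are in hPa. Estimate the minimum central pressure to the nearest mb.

ΔP = (V / 5.8)^(1/0.617) = (94/5.8)^1.621.
94/5.8 = 16.207; 16.207^1.621 ≈ 91.33 mb.
P_c = 1011 − 91.33 = 919.67 ≈ 920 mb.

920 mb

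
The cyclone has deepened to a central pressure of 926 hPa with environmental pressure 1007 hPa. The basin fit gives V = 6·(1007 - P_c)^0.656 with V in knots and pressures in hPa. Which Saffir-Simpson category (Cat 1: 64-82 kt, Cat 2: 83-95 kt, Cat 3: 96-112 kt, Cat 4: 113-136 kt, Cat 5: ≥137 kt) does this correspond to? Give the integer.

3

ΔP = 1007 − 926 = 81 hPa.
V ≈ 6 × 81^0.656 = 6 × 17.86 ≈ 107 kt.
107 kt falls in the Category 3 band.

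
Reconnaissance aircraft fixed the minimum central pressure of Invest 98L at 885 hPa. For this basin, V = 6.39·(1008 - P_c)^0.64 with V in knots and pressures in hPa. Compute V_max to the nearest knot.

139 kt

ΔP = 1008 − 885 = 123 hPa.
123^0.64 ≈ 21.754.
V ≈ 6.39 × 21.754 ≈ 139.0 kt.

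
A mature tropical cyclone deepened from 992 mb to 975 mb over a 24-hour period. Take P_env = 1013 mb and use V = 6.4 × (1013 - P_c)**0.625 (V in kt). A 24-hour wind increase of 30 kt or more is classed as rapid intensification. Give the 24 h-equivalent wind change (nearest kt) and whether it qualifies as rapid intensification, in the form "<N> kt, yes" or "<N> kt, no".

V₁: ΔP = 21, V ≈ 6.4 × 21^0.625 ≈ 42.91 kt.
V₂: ΔP = 38, V ≈ 6.4 × 38^0.625 ≈ 62.16 kt.
ΔV over 24 h = 19.25 kt → 24 h equivalent = 19.25 × 24/24 ≈ 19.25 kt.
19 kt < 30 kt ⇒ not rapid intensification.

19 kt, no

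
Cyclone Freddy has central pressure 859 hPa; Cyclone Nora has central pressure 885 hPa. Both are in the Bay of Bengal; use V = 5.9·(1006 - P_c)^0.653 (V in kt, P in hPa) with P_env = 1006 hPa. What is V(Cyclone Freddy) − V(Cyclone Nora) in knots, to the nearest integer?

Cyclone Freddy: ΔP = 147; V ≈ 5.9 × 147^0.653 ≈ 153.50 kt.
Cyclone Nora: ΔP = 121; V ≈ 5.9 × 121^0.653 ≈ 135.18 kt.
Difference ≈ 153.50 − 135.18 = 18.32 → 18 kt.

18 kt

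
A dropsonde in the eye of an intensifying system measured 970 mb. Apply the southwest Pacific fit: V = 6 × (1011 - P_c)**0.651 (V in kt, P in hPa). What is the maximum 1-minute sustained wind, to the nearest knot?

ΔP = 1011 − 970 = 41 mb.
41^0.651 ≈ 11.218.
V ≈ 6 × 11.218 ≈ 67.3 kt.

67 kt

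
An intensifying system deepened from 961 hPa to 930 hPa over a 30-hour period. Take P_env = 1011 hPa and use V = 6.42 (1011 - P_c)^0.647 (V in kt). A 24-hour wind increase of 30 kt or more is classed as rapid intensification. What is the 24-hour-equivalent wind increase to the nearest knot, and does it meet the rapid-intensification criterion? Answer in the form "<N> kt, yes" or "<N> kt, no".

V₁: ΔP = 50, V ≈ 6.42 × 50^0.647 ≈ 80.68 kt.
V₂: ΔP = 81, V ≈ 6.42 × 81^0.647 ≈ 110.24 kt.
ΔV over 30 h = 29.56 kt → 24 h equivalent = 29.56 × 24/30 ≈ 23.65 kt.
24 kt < 30 kt ⇒ not rapid intensification.

24 kt, no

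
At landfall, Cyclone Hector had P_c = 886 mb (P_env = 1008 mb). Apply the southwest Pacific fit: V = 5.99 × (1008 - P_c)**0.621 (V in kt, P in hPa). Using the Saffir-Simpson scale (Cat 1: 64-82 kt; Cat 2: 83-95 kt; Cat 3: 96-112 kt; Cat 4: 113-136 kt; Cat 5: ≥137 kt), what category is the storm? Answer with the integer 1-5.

4

ΔP = 1008 − 886 = 122 mb.
V ≈ 5.99 × 122^0.621 = 5.99 × 19.75 ≈ 118 kt.
118 kt falls in the Category 4 band.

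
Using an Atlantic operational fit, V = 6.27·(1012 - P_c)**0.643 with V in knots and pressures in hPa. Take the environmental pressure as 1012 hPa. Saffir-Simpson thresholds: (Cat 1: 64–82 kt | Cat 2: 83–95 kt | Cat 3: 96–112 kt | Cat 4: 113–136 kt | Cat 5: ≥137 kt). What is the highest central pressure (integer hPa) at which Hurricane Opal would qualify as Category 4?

922 hPa

Category 4 begins at V = 113 kt.
Required ΔP = (113/6.27)^(1/0.643) = 18.022^1.555 ≈ 89.75 hPa.
P_c ≤ 1012 − 89.75 = 922.25, so the highest integer P_c is 922 hPa.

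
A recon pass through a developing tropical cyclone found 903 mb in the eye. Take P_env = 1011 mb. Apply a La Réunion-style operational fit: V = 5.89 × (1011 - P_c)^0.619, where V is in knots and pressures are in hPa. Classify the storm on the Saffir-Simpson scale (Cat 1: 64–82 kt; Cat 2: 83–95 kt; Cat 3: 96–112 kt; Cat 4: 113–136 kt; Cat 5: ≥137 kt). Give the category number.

ΔP = 1011 − 903 = 108 mb.
V ≈ 5.89 × 108^0.619 = 5.89 × 18.14 ≈ 107 kt.
107 kt falls in the Category 3 band.

3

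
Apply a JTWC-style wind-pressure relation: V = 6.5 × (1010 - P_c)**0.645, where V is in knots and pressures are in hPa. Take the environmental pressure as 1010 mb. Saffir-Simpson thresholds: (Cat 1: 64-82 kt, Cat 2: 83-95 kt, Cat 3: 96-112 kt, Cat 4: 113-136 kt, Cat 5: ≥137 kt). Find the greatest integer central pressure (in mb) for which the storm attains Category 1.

Category 1 begins at V = 64 kt.
Required ΔP = (64/6.5)^(1/0.645) = 9.846^1.550 ≈ 34.67 mb.
P_c ≤ 1010 − 34.67 = 975.33, so the highest integer P_c is 975 mb.

975 mb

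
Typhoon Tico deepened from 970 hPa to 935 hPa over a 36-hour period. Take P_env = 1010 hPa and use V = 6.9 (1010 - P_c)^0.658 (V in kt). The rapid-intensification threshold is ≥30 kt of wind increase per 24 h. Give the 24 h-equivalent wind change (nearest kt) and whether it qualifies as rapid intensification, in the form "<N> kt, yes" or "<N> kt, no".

V₁: ΔP = 40, V ≈ 6.9 × 40^0.658 ≈ 78.16 kt.
V₂: ΔP = 75, V ≈ 6.9 × 75^0.658 ≈ 118.21 kt.
ΔV over 36 h = 40.05 kt → 24 h equivalent = 40.05 × 24/36 ≈ 26.70 kt.
27 kt < 30 kt ⇒ not rapid intensification.

27 kt, no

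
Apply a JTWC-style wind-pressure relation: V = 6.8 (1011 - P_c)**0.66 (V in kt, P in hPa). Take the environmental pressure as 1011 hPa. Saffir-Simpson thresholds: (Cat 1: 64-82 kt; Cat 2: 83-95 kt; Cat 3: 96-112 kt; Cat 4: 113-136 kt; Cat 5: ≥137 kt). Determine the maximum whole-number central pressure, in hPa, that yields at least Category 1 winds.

Category 1 begins at V = 64 kt.
Required ΔP = (64/6.8)^(1/0.66) = 9.412^1.515 ≈ 29.87 hPa.
P_c ≤ 1011 − 29.87 = 981.13, so the highest integer P_c is 981 hPa.

981 hPa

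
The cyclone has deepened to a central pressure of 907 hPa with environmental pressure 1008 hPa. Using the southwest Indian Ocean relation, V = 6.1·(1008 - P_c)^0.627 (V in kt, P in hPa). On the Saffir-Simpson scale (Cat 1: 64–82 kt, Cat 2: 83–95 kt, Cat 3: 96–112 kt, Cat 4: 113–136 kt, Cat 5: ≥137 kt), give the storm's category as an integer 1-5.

3

ΔP = 1008 − 907 = 101 hPa.
V ≈ 6.1 × 101^0.627 = 6.1 × 18.06 ≈ 110 kt.
110 kt falls in the Category 3 band.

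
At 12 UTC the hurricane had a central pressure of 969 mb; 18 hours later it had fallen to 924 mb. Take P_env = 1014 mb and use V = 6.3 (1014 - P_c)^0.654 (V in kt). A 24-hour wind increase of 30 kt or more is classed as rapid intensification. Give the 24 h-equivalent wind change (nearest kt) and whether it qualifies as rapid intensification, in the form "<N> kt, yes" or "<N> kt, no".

58 kt, yes

V₁: ΔP = 45, V ≈ 6.3 × 45^0.654 ≈ 75.95 kt.
V₂: ΔP = 90, V ≈ 6.3 × 90^0.654 ≈ 119.51 kt.
ΔV over 18 h = 43.56 kt → 24 h equivalent = 43.56 × 24/18 ≈ 58.08 kt.
58 kt ≥ 30 kt ⇒ rapid intensification.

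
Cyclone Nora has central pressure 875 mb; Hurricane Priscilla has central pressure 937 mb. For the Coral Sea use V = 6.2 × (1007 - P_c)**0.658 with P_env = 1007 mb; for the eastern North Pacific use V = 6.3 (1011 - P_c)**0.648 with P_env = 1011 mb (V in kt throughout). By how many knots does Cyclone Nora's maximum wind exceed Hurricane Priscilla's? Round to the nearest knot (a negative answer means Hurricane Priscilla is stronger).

Cyclone Nora: ΔP = 132; V ≈ 6.2 × 132^0.658 ≈ 154.07 kt.
Hurricane Priscilla: ΔP = 74; V ≈ 6.3 × 74^0.648 ≈ 102.47 kt.
Difference ≈ 154.07 − 102.47 = 51.60 → 52 kt.

52 kt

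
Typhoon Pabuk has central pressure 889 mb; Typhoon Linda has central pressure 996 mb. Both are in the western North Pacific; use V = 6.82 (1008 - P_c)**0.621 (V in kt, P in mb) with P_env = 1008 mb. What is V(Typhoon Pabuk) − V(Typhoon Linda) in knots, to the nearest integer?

101 kt

Typhoon Pabuk: ΔP = 119; V ≈ 6.82 × 119^0.621 ≈ 132.65 kt.
Typhoon Linda: ΔP = 12; V ≈ 6.82 × 12^0.621 ≈ 31.91 kt.
Difference ≈ 132.65 − 31.91 = 100.74 → 101 kt.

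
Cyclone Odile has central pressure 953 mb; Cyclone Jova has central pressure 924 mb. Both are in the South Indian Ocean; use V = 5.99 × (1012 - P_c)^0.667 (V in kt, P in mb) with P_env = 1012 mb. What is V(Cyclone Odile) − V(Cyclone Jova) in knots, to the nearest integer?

-28 kt

Cyclone Odile: ΔP = 59; V ≈ 5.99 × 59^0.667 ≈ 90.90 kt.
Cyclone Jova: ΔP = 88; V ≈ 5.99 × 88^0.667 ≈ 118.69 kt.
Difference ≈ 90.90 − 118.69 = -27.79 → -28 kt.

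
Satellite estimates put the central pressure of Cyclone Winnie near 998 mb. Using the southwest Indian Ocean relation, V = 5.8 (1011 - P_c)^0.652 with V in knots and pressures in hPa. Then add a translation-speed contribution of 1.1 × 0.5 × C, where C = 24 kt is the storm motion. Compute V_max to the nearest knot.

44 kt

ΔP = 1011 − 998 = 13 mb.
13^0.652 ≈ 5.325.
V ≈ 5.8 × 5.325 ≈ 30.9 kt.
Translation term: 1.1 × 0.5 × 24 = 13.2 kt.
Corrected V ≈ 44.1 kt → 44 kt.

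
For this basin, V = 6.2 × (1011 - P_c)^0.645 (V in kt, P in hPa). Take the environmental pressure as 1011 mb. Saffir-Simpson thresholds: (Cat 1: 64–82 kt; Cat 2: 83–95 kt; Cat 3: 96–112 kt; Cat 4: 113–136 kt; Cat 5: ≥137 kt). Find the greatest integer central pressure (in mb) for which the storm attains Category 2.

955 mb

Category 2 begins at V = 83 kt.
Required ΔP = (83/6.2)^(1/0.645) = 13.387^1.550 ≈ 55.82 mb.
P_c ≤ 1011 − 55.82 = 955.18, so the highest integer P_c is 955 mb.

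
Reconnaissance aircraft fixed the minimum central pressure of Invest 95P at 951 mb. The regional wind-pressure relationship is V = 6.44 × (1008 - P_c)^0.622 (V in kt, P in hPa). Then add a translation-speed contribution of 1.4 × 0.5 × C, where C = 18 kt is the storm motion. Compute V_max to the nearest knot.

ΔP = 1008 − 951 = 57 mb.
57^0.622 ≈ 12.364.
V ≈ 6.44 × 12.364 ≈ 79.6 kt.
Translation term: 1.4 × 0.5 × 18 = 12.6 kt.
Corrected V ≈ 92.2 kt → 92 kt.

92 kt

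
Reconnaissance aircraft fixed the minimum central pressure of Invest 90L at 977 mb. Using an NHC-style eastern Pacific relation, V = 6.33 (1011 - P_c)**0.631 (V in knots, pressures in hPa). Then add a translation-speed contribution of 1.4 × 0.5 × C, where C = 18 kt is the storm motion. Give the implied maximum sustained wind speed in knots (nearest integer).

ΔP = 1011 − 977 = 34 mb.
34^0.631 ≈ 9.255.
V ≈ 6.33 × 9.255 ≈ 58.6 kt.
Translation term: 1.4 × 0.5 × 18 = 12.6 kt.
Corrected V ≈ 71.2 kt → 71 kt.

71 kt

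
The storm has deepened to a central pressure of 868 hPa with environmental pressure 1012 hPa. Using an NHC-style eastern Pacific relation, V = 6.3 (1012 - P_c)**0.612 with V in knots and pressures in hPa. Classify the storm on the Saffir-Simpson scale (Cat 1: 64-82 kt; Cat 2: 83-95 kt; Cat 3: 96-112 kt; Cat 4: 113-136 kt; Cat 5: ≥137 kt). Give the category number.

4

ΔP = 1012 − 868 = 144 hPa.
V ≈ 6.3 × 144^0.612 = 6.3 × 20.94 ≈ 132 kt.
132 kt falls in the Category 4 band.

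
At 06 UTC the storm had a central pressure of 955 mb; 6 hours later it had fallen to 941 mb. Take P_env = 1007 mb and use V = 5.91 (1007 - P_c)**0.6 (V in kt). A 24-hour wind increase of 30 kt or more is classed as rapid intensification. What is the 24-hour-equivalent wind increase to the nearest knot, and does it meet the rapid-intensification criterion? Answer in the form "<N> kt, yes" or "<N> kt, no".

V₁: ΔP = 52, V ≈ 5.91 × 52^0.6 ≈ 63.27 kt.
V₂: ΔP = 66, V ≈ 5.91 × 66^0.6 ≈ 73.00 kt.
ΔV over 6 h = 9.73 kt → 24 h equivalent = 9.73 × 24/6 ≈ 38.92 kt.
39 kt ≥ 30 kt ⇒ rapid intensification.

39 kt, yes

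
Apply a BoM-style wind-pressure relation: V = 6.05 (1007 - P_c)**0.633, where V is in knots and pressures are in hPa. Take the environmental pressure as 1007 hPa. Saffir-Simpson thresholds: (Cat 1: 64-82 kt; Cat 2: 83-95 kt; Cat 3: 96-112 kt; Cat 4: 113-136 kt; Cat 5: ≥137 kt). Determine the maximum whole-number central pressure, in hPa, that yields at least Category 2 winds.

944 hPa

Category 2 begins at V = 83 kt.
Required ΔP = (83/6.05)^(1/0.633) = 13.719^1.580 ≈ 62.62 hPa.
P_c ≤ 1007 − 62.62 = 944.38, so the highest integer P_c is 944 hPa.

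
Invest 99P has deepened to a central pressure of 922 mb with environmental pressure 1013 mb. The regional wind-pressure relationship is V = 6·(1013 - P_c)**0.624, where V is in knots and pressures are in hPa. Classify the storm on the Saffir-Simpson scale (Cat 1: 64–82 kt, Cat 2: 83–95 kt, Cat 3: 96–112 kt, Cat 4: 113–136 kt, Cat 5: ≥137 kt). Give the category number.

ΔP = 1013 − 922 = 91 mb.
V ≈ 6 × 91^0.624 = 6 × 16.69 ≈ 100 kt.
100 kt falls in the Category 3 band.

3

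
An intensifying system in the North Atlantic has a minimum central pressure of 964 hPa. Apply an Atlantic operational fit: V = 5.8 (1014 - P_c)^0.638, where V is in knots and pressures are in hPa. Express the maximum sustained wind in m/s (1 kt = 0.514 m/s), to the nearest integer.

36 m/s

ΔP = 1014 − 964 = 50 hPa.
V ≈ 5.8 × 50^0.638 = 5.8 × 12.132 ≈ 70.367 kt.
70.367 × 0.514 ≈ 36.17 m/s → 36 m/s.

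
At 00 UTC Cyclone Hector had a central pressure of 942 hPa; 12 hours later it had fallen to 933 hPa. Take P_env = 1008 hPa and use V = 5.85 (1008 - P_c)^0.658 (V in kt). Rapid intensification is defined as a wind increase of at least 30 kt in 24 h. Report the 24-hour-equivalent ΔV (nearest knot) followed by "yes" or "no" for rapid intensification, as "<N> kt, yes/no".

V₁: ΔP = 66, V ≈ 5.85 × 66^0.658 ≈ 92.13 kt.
V₂: ΔP = 75, V ≈ 5.85 × 75^0.658 ≈ 100.22 kt.
ΔV over 12 h = 8.09 kt → 24 h equivalent = 8.09 × 24/12 ≈ 16.18 kt.
16 kt < 30 kt ⇒ not rapid intensification.

16 kt, no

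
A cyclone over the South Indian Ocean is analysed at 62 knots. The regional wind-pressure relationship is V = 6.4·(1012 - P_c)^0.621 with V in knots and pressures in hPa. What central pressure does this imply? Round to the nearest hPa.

973 hPa

ΔP = (V / 6.4)^(1/0.621) = (62/6.4)^1.610.
62/6.4 = 9.688; 9.688^1.610 ≈ 38.73 hPa.
P_c = 1012 − 38.73 = 973.27 ≈ 973 hPa.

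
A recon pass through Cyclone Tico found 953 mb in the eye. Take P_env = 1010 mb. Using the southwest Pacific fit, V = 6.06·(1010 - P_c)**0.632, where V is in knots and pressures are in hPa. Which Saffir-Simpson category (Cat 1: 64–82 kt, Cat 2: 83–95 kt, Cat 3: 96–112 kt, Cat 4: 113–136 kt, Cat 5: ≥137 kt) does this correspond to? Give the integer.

ΔP = 1010 − 953 = 57 mb.
V ≈ 6.06 × 57^0.632 = 6.06 × 12.87 ≈ 78 kt.
78 kt falls in the Category 1 band.

1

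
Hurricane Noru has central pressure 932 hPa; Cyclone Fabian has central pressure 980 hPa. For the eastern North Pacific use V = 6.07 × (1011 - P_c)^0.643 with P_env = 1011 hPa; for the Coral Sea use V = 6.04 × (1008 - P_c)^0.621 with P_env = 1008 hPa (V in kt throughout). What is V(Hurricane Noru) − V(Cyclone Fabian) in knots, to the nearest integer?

Hurricane Noru: ΔP = 79; V ≈ 6.07 × 79^0.643 ≈ 100.78 kt.
Cyclone Fabian: ΔP = 28; V ≈ 6.04 × 28^0.621 ≈ 47.83 kt.
Difference ≈ 100.78 − 47.83 = 52.95 → 53 kt.

53 kt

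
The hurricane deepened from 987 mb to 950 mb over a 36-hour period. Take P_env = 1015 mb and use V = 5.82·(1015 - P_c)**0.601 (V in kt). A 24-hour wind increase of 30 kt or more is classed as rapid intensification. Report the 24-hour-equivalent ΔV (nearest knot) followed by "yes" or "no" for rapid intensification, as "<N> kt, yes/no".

V₁: ΔP = 28, V ≈ 5.82 × 28^0.601 ≈ 43.12 kt.
V₂: ΔP = 65, V ≈ 5.82 × 65^0.601 ≈ 71.53 kt.
ΔV over 36 h = 28.41 kt → 24 h equivalent = 28.41 × 24/36 ≈ 18.94 kt.
19 kt < 30 kt ⇒ not rapid intensification.

19 kt, no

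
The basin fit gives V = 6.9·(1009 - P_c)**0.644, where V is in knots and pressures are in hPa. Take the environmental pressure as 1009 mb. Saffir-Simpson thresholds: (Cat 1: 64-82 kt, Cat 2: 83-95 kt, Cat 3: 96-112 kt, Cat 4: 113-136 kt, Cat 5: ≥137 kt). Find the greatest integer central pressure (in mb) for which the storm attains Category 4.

Category 4 begins at V = 113 kt.
Required ΔP = (113/6.9)^(1/0.644) = 16.377^1.553 ≈ 76.82 mb.
P_c ≤ 1009 − 76.82 = 932.18, so the highest integer P_c is 932 mb.

932 mb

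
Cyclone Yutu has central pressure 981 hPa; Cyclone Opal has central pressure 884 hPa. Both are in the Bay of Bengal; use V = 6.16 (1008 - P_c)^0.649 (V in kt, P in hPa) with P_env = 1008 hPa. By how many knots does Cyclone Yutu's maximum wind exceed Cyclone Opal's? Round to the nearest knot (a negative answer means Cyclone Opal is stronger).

-88 kt

Cyclone Yutu: ΔP = 27; V ≈ 6.16 × 27^0.649 ≈ 52.30 kt.
Cyclone Opal: ΔP = 124; V ≈ 6.16 × 124^0.649 ≈ 140.67 kt.
Difference ≈ 52.30 − 140.67 = -88.37 → -88 kt.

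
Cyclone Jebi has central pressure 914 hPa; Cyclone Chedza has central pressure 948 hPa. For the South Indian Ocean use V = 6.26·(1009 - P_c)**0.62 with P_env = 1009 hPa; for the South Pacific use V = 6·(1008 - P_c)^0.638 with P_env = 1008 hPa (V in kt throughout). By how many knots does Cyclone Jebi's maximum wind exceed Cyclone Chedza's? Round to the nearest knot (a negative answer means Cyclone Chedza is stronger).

Cyclone Jebi: ΔP = 95; V ≈ 6.26 × 95^0.62 ≈ 105.38 kt.
Cyclone Chedza: ΔP = 60; V ≈ 6 × 60^0.638 ≈ 81.77 kt.
Difference ≈ 105.38 − 81.77 = 23.61 → 24 kt.

24 kt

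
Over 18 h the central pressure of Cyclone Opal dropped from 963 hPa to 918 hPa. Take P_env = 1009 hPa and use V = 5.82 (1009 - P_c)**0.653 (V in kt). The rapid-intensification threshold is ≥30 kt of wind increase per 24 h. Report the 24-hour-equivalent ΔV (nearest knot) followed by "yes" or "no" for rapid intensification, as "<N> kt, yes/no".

53 kt, yes

V₁: ΔP = 46, V ≈ 5.82 × 46^0.653 ≈ 70.91 kt.
V₂: ΔP = 91, V ≈ 5.82 × 91^0.653 ≈ 110.71 kt.
ΔV over 18 h = 39.80 kt → 24 h equivalent = 39.80 × 24/18 ≈ 53.07 kt.
53 kt ≥ 30 kt ⇒ rapid intensification.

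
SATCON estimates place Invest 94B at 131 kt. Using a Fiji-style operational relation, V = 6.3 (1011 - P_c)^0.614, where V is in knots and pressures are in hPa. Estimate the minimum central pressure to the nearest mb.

871 mb

ΔP = (V / 6.3)^(1/0.614) = (131/6.3)^1.629.
131/6.3 = 20.794; 20.794^1.629 ≈ 140.11 mb.
P_c = 1011 − 140.11 = 870.89 ≈ 871 mb.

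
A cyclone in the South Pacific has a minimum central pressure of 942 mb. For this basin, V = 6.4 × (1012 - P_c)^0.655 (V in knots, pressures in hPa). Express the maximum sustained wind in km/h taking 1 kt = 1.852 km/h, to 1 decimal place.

ΔP = 1012 − 942 = 70 mb.
V ≈ 6.4 × 70^0.655 = 6.4 × 16.164 ≈ 103.447 kt.
103.447 × 1.852 ≈ 191.58 km/h → 191.6 km/h.

191.6 km/h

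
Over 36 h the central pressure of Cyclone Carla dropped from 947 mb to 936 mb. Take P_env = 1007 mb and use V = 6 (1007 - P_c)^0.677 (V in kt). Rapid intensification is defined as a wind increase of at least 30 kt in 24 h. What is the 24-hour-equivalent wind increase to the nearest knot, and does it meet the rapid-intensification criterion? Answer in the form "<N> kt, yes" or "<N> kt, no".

V₁: ΔP = 60, V ≈ 6 × 60^0.677 ≈ 95.93 kt.
V₂: ΔP = 71, V ≈ 6 × 71^0.677 ≈ 107.51 kt.
ΔV over 36 h = 11.58 kt → 24 h equivalent = 11.58 × 24/36 ≈ 7.72 kt.
8 kt < 30 kt ⇒ not rapid intensification.

8 kt, no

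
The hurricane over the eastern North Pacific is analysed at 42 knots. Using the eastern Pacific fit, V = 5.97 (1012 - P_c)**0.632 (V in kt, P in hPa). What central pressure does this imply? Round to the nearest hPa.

ΔP = (V / 5.97)^(1/0.632) = (42/5.97)^1.582.
42/5.97 = 7.035; 7.035^1.582 ≈ 21.91 hPa.
P_c = 1012 − 21.91 = 990.09 ≈ 990 hPa.

990 hPa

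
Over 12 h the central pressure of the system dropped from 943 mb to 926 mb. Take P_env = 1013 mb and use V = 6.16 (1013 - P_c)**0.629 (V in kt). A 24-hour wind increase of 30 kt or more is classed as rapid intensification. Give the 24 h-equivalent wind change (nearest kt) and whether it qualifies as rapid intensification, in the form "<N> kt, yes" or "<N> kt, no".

26 kt, no

V₁: ΔP = 70, V ≈ 6.16 × 70^0.629 ≈ 89.16 kt.
V₂: ΔP = 87, V ≈ 6.16 × 87^0.629 ≈ 102.22 kt.
ΔV over 12 h = 13.06 kt → 24 h equivalent = 13.06 × 24/12 ≈ 26.12 kt.
26 kt < 30 kt ⇒ not rapid intensification.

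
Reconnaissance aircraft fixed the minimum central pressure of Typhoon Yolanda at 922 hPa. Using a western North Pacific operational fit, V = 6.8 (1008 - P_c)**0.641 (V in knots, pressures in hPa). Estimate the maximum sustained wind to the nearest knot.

118 kt

ΔP = 1008 − 922 = 86 hPa.
86^0.641 ≈ 17.379.
V ≈ 6.8 × 17.379 ≈ 118.2 kt.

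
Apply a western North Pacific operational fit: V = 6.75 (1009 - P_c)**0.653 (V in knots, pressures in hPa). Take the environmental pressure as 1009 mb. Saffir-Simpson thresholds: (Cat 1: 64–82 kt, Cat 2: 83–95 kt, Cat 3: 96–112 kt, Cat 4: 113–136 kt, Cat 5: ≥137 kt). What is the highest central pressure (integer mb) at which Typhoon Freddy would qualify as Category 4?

934 mb

Category 4 begins at V = 113 kt.
Required ΔP = (113/6.75)^(1/0.653) = 16.741^1.531 ≈ 74.83 mb.
P_c ≤ 1009 − 74.83 = 934.17, so the highest integer P_c is 934 mb.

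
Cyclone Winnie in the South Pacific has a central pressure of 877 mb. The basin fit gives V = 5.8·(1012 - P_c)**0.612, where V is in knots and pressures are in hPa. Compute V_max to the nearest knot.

ΔP = 1012 − 877 = 135 mb.
135^0.612 ≈ 20.126.
V ≈ 5.8 × 20.126 ≈ 116.7 kt.

117 kt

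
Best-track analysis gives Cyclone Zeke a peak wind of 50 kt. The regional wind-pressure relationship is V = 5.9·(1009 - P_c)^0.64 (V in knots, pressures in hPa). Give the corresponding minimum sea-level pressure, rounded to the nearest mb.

981 mb

ΔP = (V / 5.9)^(1/0.64) = (50/5.9)^1.562.
50/5.9 = 8.475; 8.475^1.562 ≈ 28.20 mb.
P_c = 1009 − 28.20 = 980.80 ≈ 981 mb.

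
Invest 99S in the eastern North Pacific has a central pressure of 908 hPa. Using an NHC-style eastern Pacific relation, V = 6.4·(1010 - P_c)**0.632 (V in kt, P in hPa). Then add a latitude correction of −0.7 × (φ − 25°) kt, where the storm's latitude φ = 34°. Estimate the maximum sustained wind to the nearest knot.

113 kt

ΔP = 1010 − 908 = 102 hPa.
102^0.632 ≈ 18.597.
V ≈ 6.4 × 18.597 ≈ 119.0 kt.
Latitude correction: −0.7 × (34 − 25) = -6.3 kt.
Corrected V ≈ 112.7 kt → 113 kt.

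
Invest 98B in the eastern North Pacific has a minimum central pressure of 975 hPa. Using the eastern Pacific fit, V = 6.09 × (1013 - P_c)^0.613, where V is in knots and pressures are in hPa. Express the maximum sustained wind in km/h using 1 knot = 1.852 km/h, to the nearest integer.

105 km/h

ΔP = 1013 − 975 = 38 hPa.
V ≈ 6.09 × 38^0.613 = 6.09 × 9.298 ≈ 56.627 kt.
56.627 × 1.852 ≈ 104.87 km/h → 105 km/h.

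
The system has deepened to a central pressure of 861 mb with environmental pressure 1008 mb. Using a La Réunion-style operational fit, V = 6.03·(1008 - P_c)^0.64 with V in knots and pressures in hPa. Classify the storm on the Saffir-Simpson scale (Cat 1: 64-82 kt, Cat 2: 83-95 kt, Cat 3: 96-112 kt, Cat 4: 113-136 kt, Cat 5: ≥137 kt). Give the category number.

5

ΔP = 1008 − 861 = 147 mb.
V ≈ 6.03 × 147^0.64 = 6.03 × 24.38 ≈ 147 kt.
147 kt falls in the Category 5 band.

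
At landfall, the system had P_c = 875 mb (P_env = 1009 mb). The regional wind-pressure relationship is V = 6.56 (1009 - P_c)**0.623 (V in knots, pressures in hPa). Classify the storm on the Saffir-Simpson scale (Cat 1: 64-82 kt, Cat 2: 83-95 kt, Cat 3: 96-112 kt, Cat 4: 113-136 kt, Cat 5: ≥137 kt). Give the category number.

ΔP = 1009 − 875 = 134 mb.
V ≈ 6.56 × 134^0.623 = 6.56 × 21.14 ≈ 139 kt.
139 kt falls in the Category 5 band.

5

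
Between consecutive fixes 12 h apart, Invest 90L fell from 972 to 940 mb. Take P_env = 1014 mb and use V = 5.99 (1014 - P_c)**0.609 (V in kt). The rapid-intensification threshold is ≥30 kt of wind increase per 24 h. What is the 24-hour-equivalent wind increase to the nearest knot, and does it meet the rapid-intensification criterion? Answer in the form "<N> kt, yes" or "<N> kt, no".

48 kt, yes

V₁: ΔP = 42, V ≈ 5.99 × 42^0.609 ≈ 58.34 kt.
V₂: ΔP = 74, V ≈ 5.99 × 74^0.609 ≈ 82.37 kt.
ΔV over 12 h = 24.03 kt → 24 h equivalent = 24.03 × 24/12 ≈ 48.06 kt.
48 kt ≥ 30 kt ⇒ rapid intensification.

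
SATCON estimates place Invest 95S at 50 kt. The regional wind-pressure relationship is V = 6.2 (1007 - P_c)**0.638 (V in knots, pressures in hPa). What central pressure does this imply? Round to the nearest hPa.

ΔP = (V / 6.2)^(1/0.638) = (50/6.2)^1.567.
50/6.2 = 8.065; 8.065^1.567 ≈ 26.36 hPa.
P_c = 1007 − 26.36 = 980.64 ≈ 981 hPa.

981 hPa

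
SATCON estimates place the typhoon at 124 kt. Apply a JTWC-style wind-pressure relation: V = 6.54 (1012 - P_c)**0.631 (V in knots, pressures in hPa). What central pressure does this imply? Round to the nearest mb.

906 mb

ΔP = (V / 6.54)^(1/0.631) = (124/6.54)^1.585.
124/6.54 = 18.960; 18.960^1.585 ≈ 105.95 mb.
P_c = 1012 − 105.95 = 906.05 ≈ 906 mb.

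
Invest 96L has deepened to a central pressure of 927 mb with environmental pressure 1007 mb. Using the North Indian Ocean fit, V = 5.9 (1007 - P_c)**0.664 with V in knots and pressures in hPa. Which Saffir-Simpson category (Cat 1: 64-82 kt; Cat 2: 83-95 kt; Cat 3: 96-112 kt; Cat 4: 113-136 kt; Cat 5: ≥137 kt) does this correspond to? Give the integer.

3

ΔP = 1007 − 927 = 80 mb.
V ≈ 5.9 × 80^0.664 = 5.9 × 18.35 ≈ 108 kt.
108 kt falls in the Category 3 band.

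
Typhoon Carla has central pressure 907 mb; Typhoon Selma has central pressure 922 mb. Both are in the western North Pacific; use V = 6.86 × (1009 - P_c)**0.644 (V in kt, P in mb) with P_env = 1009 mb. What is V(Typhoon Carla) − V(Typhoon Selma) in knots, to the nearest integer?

Typhoon Carla: ΔP = 102; V ≈ 6.86 × 102^0.644 ≈ 134.85 kt.
Typhoon Selma: ΔP = 87; V ≈ 6.86 × 87^0.644 ≈ 121.72 kt.
Difference ≈ 134.85 − 121.72 = 13.13 → 13 kt.

13 kt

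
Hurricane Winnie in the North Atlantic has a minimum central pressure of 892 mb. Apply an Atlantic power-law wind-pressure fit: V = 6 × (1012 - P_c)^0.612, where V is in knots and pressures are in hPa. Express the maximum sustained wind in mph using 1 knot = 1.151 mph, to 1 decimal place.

ΔP = 1012 − 892 = 120 mb.
V ≈ 6 × 120^0.612 = 6 × 18.727 ≈ 112.360 kt.
112.360 × 1.151 ≈ 129.33 mph → 129.3 mph.

129.3 mph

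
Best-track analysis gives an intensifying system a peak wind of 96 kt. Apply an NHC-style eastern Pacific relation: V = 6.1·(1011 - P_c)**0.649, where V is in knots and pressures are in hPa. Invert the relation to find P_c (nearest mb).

941 mb

ΔP = (V / 6.1)^(1/0.649) = (96/6.1)^1.541.
96/6.1 = 15.738; 15.738^1.541 ≈ 69.87 mb.
P_c = 1011 − 69.87 = 941.13 ≈ 941 mb.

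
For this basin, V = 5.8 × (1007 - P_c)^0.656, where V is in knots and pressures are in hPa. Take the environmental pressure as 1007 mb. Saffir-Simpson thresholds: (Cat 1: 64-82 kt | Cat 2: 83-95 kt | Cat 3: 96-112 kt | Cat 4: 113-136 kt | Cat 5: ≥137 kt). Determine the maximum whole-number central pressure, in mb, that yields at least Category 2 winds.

949 mb

Category 2 begins at V = 83 kt.
Required ΔP = (83/5.8)^(1/0.656) = 14.310^1.524 ≈ 57.76 mb.
P_c ≤ 1007 − 57.76 = 949.24, so the highest integer P_c is 949 mb.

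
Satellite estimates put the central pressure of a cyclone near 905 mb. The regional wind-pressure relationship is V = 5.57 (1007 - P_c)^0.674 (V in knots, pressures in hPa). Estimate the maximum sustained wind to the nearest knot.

126 kt

ΔP = 1007 − 905 = 102 mb.
102^0.674 ≈ 22.584.
V ≈ 5.57 × 22.584 ≈ 125.8 kt.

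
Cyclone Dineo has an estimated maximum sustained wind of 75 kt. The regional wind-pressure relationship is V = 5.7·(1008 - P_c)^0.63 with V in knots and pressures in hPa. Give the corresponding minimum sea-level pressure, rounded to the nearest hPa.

948 hPa

ΔP = (V / 5.7)^(1/0.63) = (75/5.7)^1.587.
75/5.7 = 13.158; 13.158^1.587 ≈ 59.77 hPa.
P_c = 1008 − 59.77 = 948.23 ≈ 948 hPa.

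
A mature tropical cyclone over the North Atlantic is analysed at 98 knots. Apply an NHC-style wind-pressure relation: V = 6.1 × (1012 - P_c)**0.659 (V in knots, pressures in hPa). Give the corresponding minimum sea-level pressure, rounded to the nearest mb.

ΔP = (V / 6.1)^(1/0.659) = (98/6.1)^1.517.
98/6.1 = 16.066; 16.066^1.517 ≈ 67.59 mb.
P_c = 1012 − 67.59 = 944.41 ≈ 944 mb.

944 mb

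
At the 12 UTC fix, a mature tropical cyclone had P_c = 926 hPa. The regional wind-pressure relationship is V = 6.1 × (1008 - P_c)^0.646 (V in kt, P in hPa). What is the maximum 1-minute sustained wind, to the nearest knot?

ΔP = 1008 − 926 = 82 hPa.
82^0.646 ≈ 17.232.
V ≈ 6.1 × 17.232 ≈ 105.1 kt.

105 kt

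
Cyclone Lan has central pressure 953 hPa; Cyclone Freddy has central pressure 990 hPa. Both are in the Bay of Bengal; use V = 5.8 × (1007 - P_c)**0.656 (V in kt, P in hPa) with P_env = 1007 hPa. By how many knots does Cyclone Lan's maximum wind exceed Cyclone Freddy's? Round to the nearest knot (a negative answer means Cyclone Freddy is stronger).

Cyclone Lan: ΔP = 54; V ≈ 5.8 × 54^0.656 ≈ 79.41 kt.
Cyclone Freddy: ΔP = 17; V ≈ 5.8 × 17^0.656 ≈ 37.21 kt.
Difference ≈ 79.41 − 37.21 = 42.20 → 42 kt.

42 kt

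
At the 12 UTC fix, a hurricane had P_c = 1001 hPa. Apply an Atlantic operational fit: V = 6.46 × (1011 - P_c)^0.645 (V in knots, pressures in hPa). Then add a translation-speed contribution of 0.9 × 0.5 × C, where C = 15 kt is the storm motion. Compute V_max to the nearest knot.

ΔP = 1011 − 1001 = 10 hPa.
10^0.645 ≈ 4.416.
V ≈ 6.46 × 4.416 ≈ 28.5 kt.
Translation term: 0.9 × 0.5 × 15 = 6.75 kt.
Corrected V ≈ 35.25 kt → 35 kt.

35 kt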